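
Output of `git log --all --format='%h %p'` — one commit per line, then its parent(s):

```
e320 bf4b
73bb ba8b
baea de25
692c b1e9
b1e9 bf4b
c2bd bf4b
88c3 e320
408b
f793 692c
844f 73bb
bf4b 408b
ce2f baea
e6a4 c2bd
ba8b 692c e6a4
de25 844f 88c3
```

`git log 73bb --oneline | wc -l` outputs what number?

Walking parent pointers from 73bb: reachable set = {408b, 692c, 73bb, b1e9, ba8b, bf4b, c2bd, e6a4}.
That is 8 commits.

8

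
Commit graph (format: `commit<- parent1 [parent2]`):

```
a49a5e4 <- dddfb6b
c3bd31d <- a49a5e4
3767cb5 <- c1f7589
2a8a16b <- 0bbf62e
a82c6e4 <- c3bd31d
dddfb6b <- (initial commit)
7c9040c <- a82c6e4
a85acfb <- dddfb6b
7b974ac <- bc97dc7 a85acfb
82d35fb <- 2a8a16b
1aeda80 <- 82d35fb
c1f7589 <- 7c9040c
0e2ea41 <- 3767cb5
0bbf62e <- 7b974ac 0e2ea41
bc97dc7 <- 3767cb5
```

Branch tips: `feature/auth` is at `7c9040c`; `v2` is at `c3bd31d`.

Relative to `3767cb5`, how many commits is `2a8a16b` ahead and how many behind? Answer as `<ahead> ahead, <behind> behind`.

6 ahead, 0 behind

Reachable from 2a8a16b: {0bbf62e, 0e2ea41, 2a8a16b, 3767cb5, 7b974ac, 7c9040c, a49a5e4, a82c6e4, a85acfb, bc97dc7, c1f7589, c3bd31d, dddfb6b}.
Reachable from 3767cb5: {3767cb5, 7c9040c, a49a5e4, a82c6e4, c1f7589, c3bd31d, dddfb6b}.
Only in 2a8a16b's history (ahead): {0bbf62e, 0e2ea41, 2a8a16b, 7b974ac, a85acfb, bc97dc7} — 6.
Only in 3767cb5's history (behind): {} — 0.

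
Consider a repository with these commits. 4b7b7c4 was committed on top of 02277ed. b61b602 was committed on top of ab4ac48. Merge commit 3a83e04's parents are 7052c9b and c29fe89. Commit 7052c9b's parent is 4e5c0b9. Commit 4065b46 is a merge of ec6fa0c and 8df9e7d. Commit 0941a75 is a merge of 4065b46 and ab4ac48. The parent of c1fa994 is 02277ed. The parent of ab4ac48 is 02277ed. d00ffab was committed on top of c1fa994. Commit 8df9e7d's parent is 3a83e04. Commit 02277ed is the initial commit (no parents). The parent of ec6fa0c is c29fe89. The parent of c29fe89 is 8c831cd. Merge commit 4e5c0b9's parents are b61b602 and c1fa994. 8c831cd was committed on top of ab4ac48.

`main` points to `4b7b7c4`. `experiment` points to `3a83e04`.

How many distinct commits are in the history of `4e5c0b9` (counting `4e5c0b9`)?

Walking parent pointers from 4e5c0b9: reachable set = {02277ed, 4e5c0b9, ab4ac48, b61b602, c1fa994}.
That is 5 commits.

5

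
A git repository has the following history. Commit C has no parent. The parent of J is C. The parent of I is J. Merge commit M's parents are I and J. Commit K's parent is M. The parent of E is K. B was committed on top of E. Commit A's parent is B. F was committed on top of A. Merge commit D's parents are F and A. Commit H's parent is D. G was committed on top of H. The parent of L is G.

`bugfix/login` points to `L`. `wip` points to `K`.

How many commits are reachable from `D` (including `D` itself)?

10

Walking parent pointers from D: reachable set = {A, B, C, D, E, F, I, J, K, M}.
That is 10 commits.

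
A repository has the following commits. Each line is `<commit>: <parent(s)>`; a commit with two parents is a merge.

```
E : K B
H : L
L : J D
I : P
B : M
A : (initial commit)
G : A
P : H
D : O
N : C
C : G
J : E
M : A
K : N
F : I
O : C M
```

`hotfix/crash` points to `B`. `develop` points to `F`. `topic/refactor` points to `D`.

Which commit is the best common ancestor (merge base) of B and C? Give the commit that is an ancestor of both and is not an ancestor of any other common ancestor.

Ancestors of B: {A, B, M}.
Ancestors of C: {A, C, G}.
Common ancestors: {A}.
The only common ancestor is A, so it is the merge base.

A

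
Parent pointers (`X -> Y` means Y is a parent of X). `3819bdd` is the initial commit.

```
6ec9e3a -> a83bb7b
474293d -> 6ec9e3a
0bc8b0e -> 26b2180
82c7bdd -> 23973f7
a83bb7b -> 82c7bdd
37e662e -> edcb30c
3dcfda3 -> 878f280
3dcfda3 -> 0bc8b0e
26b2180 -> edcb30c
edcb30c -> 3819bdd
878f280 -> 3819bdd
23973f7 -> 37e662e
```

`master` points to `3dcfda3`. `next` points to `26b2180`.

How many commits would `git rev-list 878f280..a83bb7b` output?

Reachable from a83bb7b: {23973f7, 37e662e, 3819bdd, 82c7bdd, a83bb7b, edcb30c}.
Reachable from 878f280: {3819bdd, 878f280}.
In a83bb7b's history but not 878f280's: {23973f7, 37e662e, 82c7bdd, a83bb7b, edcb30c} — 5 commits.

5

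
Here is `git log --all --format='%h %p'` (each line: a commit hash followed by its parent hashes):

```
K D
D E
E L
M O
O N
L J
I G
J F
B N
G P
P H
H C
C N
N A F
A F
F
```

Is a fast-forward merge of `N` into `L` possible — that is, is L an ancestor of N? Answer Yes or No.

A fast-forward from L to N is possible iff L is an ancestor of N.
Ancestors of N: {A, F, N}.
L is not among them, so fast-forward is not possible.

No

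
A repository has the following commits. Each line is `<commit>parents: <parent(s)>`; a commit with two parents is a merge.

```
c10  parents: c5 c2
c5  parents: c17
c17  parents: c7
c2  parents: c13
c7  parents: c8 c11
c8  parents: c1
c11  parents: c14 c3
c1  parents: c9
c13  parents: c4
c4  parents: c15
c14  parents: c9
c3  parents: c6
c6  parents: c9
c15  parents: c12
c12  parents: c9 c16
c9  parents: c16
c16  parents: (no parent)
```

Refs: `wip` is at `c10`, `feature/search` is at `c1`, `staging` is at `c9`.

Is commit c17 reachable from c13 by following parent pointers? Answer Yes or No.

No

Ancestors of c13: {c12, c13, c15, c16, c4, c9}.
c17 is not in that set, so it is not an ancestor of c13.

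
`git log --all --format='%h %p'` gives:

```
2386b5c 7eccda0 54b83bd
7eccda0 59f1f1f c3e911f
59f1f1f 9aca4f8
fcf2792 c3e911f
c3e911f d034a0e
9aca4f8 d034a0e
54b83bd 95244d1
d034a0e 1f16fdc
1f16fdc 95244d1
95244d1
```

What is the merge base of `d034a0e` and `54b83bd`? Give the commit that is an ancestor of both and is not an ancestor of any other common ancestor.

Ancestors of d034a0e: {1f16fdc, 95244d1, d034a0e}.
Ancestors of 54b83bd: {54b83bd, 95244d1}.
Common ancestors: {95244d1}.
The only common ancestor is 95244d1, so it is the merge base.

95244d1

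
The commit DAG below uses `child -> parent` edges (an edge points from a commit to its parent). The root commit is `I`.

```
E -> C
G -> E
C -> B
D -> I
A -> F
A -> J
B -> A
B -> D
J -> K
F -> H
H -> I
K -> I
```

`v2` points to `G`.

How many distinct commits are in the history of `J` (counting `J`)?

Walking parent pointers from J: reachable set = {I, J, K}.
That is 3 commits.

3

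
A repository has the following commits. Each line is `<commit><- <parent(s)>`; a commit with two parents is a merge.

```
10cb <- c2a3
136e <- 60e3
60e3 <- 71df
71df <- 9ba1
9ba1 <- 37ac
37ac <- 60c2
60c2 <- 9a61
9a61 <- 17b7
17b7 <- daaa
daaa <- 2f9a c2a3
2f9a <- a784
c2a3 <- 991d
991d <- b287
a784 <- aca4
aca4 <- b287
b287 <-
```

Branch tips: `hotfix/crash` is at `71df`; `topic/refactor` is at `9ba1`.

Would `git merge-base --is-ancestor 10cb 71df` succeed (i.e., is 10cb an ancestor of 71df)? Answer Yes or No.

Ancestors of 71df: {17b7, 2f9a, 37ac, 60c2, 71df, 991d, 9a61, 9ba1, a784, aca4, b287, c2a3, daaa}.
10cb is not in that set, so it is not an ancestor of 71df.

No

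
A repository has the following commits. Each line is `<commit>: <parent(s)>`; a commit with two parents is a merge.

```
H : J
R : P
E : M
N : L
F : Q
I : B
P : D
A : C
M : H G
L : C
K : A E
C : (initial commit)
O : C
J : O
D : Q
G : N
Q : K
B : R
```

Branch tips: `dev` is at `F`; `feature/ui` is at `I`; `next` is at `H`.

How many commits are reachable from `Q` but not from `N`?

9

Reachable from Q: {A, C, E, G, H, J, K, L, M, N, O, Q}.
Reachable from N: {C, L, N}.
In Q's history but not N's: {A, E, G, H, J, K, M, O, Q} — 9 commits.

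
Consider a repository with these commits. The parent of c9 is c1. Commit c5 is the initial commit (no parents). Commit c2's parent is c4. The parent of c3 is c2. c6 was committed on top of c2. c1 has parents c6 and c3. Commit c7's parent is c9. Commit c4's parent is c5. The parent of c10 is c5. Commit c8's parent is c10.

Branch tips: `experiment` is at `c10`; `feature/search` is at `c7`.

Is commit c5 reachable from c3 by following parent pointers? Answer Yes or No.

Yes

Ancestors of c3 (commits reachable by following parents): {c2, c3, c4, c5}.
c5 is in that set, so it is an ancestor of c3.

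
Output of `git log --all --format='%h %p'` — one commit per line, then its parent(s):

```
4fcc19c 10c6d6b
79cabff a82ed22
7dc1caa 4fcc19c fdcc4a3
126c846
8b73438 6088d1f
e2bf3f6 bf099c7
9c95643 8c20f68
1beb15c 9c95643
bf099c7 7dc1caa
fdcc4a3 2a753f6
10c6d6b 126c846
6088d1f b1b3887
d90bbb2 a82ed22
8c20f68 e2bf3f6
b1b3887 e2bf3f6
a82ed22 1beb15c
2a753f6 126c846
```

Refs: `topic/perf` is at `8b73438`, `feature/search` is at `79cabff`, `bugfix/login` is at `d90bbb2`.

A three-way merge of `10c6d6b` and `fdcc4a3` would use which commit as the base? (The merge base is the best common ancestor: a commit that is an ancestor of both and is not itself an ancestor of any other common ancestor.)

Ancestors of 10c6d6b: {10c6d6b, 126c846}.
Ancestors of fdcc4a3: {126c846, 2a753f6, fdcc4a3}.
Common ancestors: {126c846}.
The only common ancestor is 126c846, so it is the merge base.

126c846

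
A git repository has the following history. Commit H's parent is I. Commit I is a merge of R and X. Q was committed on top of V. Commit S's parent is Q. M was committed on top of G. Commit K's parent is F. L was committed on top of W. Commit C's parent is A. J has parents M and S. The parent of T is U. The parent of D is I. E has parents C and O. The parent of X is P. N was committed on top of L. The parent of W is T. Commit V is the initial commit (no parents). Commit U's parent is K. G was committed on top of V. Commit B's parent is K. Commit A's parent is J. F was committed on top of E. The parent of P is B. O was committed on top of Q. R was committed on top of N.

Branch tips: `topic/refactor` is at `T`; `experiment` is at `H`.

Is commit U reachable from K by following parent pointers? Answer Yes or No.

Ancestors of K: {A, C, E, F, G, J, K, M, O, Q, S, V}.
U is not in that set, so it is not an ancestor of K.

No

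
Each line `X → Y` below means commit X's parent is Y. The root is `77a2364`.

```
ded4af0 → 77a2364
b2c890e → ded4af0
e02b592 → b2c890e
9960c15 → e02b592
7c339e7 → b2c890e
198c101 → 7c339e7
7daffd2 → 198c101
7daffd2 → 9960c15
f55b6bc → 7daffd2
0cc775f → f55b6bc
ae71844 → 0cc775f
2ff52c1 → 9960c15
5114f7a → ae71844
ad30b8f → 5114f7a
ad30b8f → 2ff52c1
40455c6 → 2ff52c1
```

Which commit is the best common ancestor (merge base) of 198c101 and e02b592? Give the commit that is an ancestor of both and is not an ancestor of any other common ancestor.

Ancestors of 198c101: {198c101, 77a2364, 7c339e7, b2c890e, ded4af0}.
Ancestors of e02b592: {77a2364, b2c890e, ded4af0, e02b592}.
Common ancestors: {77a2364, b2c890e, ded4af0}.
Among these, b2c890e is not an ancestor of any other common ancestor — it is the merge base.

b2c890e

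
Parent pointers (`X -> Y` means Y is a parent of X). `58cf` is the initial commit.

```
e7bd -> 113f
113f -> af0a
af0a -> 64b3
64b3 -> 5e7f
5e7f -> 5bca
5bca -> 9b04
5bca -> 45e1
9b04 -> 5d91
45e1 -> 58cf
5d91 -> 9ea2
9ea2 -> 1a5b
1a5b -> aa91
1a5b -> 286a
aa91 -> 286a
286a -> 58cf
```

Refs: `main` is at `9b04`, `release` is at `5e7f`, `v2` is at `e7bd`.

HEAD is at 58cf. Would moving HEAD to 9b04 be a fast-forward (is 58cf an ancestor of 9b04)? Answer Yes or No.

A fast-forward from 58cf to 9b04 is possible iff 58cf is an ancestor of 9b04.
Ancestors of 9b04: {1a5b, 286a, 58cf, 5d91, 9b04, 9ea2, aa91}.
58cf is among them, so fast-forward is possible.

Yes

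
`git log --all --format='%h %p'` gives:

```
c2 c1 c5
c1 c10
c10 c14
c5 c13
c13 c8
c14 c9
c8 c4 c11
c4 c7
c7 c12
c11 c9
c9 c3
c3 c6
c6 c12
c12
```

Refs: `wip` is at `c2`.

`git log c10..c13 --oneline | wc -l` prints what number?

Reachable from c13: {c11, c12, c13, c3, c4, c6, c7, c8, c9}.
Reachable from c10: {c10, c12, c14, c3, c6, c9}.
In c13's history but not c10's: {c11, c13, c4, c7, c8} — 5 commits.

5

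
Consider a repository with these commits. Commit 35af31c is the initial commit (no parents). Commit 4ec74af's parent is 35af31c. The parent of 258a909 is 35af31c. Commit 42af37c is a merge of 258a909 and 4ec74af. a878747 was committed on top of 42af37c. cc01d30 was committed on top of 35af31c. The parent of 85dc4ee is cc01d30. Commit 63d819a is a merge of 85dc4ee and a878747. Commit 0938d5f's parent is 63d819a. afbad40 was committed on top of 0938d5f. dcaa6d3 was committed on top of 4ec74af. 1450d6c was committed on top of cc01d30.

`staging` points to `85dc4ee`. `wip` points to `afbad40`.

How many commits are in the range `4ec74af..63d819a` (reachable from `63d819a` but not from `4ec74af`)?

Reachable from 63d819a: {258a909, 35af31c, 42af37c, 4ec74af, 63d819a, 85dc4ee, a878747, cc01d30}.
Reachable from 4ec74af: {35af31c, 4ec74af}.
In 63d819a's history but not 4ec74af's: {258a909, 42af37c, 63d819a, 85dc4ee, a878747, cc01d30} — 6 commits.

6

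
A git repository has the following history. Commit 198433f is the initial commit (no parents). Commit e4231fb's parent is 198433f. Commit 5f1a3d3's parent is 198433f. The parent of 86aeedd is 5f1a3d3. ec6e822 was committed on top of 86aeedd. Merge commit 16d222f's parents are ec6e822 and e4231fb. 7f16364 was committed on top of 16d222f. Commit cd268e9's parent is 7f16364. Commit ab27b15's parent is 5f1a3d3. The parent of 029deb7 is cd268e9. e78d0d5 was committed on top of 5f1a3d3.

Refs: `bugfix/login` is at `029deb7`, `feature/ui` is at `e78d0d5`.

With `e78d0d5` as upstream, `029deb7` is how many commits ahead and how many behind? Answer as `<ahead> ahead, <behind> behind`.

Reachable from 029deb7: {029deb7, 16d222f, 198433f, 5f1a3d3, 7f16364, 86aeedd, cd268e9, e4231fb, ec6e822}.
Reachable from e78d0d5: {198433f, 5f1a3d3, e78d0d5}.
Only in 029deb7's history (ahead): {029deb7, 16d222f, 7f16364, 86aeedd, cd268e9, e4231fb, ec6e822} — 7.
Only in e78d0d5's history (behind): {e78d0d5} — 1.

7 ahead, 1 behind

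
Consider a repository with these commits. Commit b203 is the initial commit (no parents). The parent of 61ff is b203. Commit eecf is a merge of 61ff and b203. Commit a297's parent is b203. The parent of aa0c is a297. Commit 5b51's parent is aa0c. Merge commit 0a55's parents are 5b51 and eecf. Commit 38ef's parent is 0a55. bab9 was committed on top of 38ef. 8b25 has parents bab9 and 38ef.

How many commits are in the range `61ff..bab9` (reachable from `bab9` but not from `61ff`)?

7

Reachable from bab9: {0a55, 38ef, 5b51, 61ff, a297, aa0c, b203, bab9, eecf}.
Reachable from 61ff: {61ff, b203}.
In bab9's history but not 61ff's: {0a55, 38ef, 5b51, a297, aa0c, bab9, eecf} — 7 commits.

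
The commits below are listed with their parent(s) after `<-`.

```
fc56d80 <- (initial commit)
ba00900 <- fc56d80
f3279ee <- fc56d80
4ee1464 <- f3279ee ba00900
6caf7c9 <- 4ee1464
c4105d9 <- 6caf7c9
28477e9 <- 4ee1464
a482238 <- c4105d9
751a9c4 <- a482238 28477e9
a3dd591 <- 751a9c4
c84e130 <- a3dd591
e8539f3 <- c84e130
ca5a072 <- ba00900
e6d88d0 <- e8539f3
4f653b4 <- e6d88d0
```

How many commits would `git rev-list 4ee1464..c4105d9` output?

Reachable from c4105d9: {4ee1464, 6caf7c9, ba00900, c4105d9, f3279ee, fc56d80}.
Reachable from 4ee1464: {4ee1464, ba00900, f3279ee, fc56d80}.
In c4105d9's history but not 4ee1464's: {6caf7c9, c4105d9} — 2 commits.

2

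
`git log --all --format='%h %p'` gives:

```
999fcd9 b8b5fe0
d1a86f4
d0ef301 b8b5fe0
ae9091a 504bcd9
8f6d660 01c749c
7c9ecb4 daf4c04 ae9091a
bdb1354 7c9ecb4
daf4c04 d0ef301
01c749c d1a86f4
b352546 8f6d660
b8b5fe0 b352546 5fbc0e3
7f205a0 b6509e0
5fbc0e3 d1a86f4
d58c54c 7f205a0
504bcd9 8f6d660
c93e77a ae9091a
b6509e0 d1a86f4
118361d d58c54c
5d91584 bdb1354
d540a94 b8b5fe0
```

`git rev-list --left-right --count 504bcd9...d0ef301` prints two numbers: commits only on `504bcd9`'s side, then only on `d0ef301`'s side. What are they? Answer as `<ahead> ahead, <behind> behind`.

1 ahead, 4 behind

Reachable from 504bcd9: {01c749c, 504bcd9, 8f6d660, d1a86f4}.
Reachable from d0ef301: {01c749c, 5fbc0e3, 8f6d660, b352546, b8b5fe0, d0ef301, d1a86f4}.
Only in 504bcd9's history (ahead): {504bcd9} — 1.
Only in d0ef301's history (behind): {5fbc0e3, b352546, b8b5fe0, d0ef301} — 4.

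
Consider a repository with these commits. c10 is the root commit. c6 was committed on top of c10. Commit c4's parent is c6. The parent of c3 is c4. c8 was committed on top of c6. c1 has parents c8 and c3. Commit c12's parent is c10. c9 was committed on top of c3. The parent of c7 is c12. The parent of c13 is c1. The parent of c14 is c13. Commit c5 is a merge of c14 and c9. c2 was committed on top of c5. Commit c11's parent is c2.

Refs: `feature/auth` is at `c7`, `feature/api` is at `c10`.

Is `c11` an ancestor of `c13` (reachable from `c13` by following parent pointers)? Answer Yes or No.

No

Ancestors of c13: {c1, c10, c13, c3, c4, c6, c8}.
c11 is not in that set, so it is not an ancestor of c13.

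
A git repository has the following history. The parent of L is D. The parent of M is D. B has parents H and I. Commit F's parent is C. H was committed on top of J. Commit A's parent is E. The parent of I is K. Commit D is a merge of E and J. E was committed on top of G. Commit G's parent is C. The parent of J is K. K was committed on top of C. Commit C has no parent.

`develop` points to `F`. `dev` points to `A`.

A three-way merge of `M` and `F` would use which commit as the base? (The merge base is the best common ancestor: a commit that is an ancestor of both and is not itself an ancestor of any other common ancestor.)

C

Ancestors of M: {C, D, E, G, J, K, M}.
Ancestors of F: {C, F}.
Common ancestors: {C}.
The only common ancestor is C, so it is the merge base.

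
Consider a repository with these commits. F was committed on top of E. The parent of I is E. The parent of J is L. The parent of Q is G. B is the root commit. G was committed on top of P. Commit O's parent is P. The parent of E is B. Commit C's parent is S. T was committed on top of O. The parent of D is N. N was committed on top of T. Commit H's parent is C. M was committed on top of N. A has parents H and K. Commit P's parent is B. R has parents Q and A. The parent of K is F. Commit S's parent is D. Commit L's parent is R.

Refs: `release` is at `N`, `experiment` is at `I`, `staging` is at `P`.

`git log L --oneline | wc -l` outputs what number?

Walking parent pointers from L: reachable set = {A, B, C, D, E, F, G, H, K, L, N, O, P, Q, R, S, T}.
That is 17 commits.

17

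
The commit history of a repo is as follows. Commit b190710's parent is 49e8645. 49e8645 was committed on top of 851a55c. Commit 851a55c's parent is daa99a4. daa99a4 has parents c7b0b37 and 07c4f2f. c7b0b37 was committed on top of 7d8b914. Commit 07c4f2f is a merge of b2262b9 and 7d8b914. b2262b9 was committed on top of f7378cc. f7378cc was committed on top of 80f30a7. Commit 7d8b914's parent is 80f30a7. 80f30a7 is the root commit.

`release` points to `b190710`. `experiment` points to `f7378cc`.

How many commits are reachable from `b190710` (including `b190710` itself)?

10

Walking parent pointers from b190710: reachable set = {07c4f2f, 49e8645, 7d8b914, 80f30a7, 851a55c, b190710, b2262b9, c7b0b37, daa99a4, f7378cc}.
That is 10 commits.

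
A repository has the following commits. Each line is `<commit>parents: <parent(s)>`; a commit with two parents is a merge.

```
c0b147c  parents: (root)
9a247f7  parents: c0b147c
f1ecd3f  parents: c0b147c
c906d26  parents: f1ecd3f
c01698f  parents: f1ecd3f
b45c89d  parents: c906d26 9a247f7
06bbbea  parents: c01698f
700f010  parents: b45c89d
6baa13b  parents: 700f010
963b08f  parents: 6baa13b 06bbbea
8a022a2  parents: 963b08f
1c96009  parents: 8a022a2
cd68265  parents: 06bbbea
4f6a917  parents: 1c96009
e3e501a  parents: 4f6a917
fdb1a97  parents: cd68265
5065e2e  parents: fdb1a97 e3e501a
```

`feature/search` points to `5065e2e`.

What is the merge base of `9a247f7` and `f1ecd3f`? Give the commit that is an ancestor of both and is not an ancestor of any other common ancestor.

Ancestors of 9a247f7: {9a247f7, c0b147c}.
Ancestors of f1ecd3f: {c0b147c, f1ecd3f}.
Common ancestors: {c0b147c}.
The only common ancestor is c0b147c, so it is the merge base.

c0b147c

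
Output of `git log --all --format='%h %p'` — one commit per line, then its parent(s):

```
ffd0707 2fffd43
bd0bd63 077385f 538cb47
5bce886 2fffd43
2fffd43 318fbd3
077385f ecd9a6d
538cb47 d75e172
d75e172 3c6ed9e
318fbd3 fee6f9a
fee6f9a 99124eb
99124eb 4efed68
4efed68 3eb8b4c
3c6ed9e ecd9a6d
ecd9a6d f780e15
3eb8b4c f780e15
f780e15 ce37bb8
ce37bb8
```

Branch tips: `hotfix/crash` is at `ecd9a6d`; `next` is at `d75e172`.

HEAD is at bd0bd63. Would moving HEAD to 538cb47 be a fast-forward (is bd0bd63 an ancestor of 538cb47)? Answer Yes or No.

A fast-forward from bd0bd63 to 538cb47 is possible iff bd0bd63 is an ancestor of 538cb47.
Ancestors of 538cb47: {3c6ed9e, 538cb47, ce37bb8, d75e172, ecd9a6d, f780e15}.
bd0bd63 is not among them, so fast-forward is not possible.

No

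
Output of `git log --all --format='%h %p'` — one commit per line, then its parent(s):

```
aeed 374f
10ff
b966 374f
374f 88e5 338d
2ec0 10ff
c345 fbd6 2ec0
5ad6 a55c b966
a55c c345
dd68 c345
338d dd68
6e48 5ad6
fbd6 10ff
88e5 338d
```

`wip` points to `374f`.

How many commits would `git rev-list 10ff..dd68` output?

4

Reachable from dd68: {10ff, 2ec0, c345, dd68, fbd6}.
Reachable from 10ff: {10ff}.
In dd68's history but not 10ff's: {2ec0, c345, dd68, fbd6} — 4 commits.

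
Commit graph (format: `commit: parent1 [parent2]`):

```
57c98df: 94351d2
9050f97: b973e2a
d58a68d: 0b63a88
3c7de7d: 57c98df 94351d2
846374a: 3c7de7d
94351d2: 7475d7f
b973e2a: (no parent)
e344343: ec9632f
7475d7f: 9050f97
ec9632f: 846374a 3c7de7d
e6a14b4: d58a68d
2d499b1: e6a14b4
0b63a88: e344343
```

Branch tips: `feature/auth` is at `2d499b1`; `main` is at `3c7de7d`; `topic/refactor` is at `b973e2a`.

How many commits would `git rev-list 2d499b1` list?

Walking parent pointers from 2d499b1: reachable set = {0b63a88, 2d499b1, 3c7de7d, 57c98df, 7475d7f, 846374a, 9050f97, 94351d2, b973e2a, d58a68d, e344343, e6a14b4, ec9632f}.
That is 13 commits.

13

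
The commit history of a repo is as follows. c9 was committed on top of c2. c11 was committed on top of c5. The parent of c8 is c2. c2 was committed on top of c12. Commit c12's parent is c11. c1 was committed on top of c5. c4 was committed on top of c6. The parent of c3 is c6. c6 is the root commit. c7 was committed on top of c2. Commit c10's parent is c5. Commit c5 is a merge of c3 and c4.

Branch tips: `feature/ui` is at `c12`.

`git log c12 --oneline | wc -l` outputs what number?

6

Walking parent pointers from c12: reachable set = {c11, c12, c3, c4, c5, c6}.
That is 6 commits.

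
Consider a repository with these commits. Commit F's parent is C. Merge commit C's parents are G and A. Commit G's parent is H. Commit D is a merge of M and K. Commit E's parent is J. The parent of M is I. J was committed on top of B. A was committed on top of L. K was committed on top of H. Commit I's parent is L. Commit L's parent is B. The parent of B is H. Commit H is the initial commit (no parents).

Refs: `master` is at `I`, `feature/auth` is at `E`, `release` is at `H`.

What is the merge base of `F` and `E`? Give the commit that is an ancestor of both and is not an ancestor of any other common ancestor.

B

Ancestors of F: {A, B, C, F, G, H, L}.
Ancestors of E: {B, E, H, J}.
Common ancestors: {B, H}.
Among these, B is not an ancestor of any other common ancestor — it is the merge base.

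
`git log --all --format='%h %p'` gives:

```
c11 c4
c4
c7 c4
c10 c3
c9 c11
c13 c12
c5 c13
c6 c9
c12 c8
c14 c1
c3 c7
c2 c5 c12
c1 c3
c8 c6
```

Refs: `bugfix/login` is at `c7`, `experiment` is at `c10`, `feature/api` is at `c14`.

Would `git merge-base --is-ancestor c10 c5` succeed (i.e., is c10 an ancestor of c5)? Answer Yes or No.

No

Ancestors of c5: {c11, c12, c13, c4, c5, c6, c8, c9}.
c10 is not in that set, so it is not an ancestor of c5.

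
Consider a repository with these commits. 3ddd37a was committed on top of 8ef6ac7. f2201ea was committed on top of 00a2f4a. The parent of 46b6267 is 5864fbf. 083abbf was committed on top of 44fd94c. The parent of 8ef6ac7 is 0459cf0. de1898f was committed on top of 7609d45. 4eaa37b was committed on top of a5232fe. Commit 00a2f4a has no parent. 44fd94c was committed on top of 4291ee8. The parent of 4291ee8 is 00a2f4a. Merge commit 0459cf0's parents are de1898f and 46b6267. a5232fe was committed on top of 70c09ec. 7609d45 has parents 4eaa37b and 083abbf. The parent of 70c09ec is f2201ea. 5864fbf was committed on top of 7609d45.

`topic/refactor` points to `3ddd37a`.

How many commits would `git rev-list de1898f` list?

Walking parent pointers from de1898f: reachable set = {00a2f4a, 083abbf, 4291ee8, 44fd94c, 4eaa37b, 70c09ec, 7609d45, a5232fe, de1898f, f2201ea}.
That is 10 commits.

10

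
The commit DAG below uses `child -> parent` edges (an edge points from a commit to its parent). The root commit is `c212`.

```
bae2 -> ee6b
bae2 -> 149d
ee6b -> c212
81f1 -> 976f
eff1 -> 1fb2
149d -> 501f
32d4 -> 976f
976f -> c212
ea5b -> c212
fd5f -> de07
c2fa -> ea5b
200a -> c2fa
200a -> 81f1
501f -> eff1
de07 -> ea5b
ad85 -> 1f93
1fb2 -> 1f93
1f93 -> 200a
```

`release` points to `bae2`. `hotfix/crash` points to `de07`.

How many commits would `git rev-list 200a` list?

Walking parent pointers from 200a: reachable set = {200a, 81f1, 976f, c212, c2fa, ea5b}.
That is 6 commits.

6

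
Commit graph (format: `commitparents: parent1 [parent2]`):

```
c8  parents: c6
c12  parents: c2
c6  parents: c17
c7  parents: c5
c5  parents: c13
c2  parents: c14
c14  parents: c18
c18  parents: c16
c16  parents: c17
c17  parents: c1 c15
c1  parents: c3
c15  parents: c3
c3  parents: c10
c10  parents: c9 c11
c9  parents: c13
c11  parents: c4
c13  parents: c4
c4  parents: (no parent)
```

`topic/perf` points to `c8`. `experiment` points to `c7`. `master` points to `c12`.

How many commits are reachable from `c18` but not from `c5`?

Reachable from c18: {c1, c10, c11, c13, c15, c16, c17, c18, c3, c4, c9}.
Reachable from c5: {c13, c4, c5}.
In c18's history but not c5's: {c1, c10, c11, c15, c16, c17, c18, c3, c9} — 9 commits.

9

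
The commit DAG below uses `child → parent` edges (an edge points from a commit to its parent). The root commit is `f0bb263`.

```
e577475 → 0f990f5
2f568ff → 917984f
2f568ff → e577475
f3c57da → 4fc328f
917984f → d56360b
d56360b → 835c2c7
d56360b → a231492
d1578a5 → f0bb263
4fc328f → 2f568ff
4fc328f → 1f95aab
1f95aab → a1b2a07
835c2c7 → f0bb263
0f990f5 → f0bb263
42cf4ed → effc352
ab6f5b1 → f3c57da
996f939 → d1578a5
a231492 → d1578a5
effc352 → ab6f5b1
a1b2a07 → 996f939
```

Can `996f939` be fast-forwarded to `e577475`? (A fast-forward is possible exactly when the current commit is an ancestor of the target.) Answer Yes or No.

No

A fast-forward from 996f939 to e577475 is possible iff 996f939 is an ancestor of e577475.
Ancestors of e577475: {0f990f5, e577475, f0bb263}.
996f939 is not among them, so fast-forward is not possible.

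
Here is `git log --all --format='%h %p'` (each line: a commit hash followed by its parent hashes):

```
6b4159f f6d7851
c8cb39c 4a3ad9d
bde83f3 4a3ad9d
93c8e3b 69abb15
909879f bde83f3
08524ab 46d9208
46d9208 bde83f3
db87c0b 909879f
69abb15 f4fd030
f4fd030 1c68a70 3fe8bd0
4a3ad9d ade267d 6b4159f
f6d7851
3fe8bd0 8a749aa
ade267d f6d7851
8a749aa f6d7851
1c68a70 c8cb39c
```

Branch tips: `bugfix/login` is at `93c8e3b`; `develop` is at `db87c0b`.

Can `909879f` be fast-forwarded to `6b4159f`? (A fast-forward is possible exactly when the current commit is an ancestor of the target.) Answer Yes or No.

A fast-forward from 909879f to 6b4159f is possible iff 909879f is an ancestor of 6b4159f.
Ancestors of 6b4159f: {6b4159f, f6d7851}.
909879f is not among them, so fast-forward is not possible.

No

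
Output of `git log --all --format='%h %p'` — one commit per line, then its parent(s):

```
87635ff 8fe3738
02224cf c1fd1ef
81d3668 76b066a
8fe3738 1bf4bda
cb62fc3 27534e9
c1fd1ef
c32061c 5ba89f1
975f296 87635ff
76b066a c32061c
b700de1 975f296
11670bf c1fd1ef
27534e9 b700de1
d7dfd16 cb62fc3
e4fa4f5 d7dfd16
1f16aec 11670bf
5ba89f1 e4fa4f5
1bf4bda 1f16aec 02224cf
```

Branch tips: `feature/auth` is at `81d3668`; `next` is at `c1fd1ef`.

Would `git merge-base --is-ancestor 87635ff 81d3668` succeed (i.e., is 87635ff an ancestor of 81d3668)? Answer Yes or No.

Yes

Ancestors of 81d3668 (commits reachable by following parents): {02224cf, 11670bf, 1bf4bda, 1f16aec, 27534e9, 5ba89f1, 76b066a, 81d3668, 87635ff, 8fe3738, 975f296, b700de1, c1fd1ef, c32061c, cb62fc3, d7dfd16, e4fa4f5}.
87635ff is in that set, so it is an ancestor of 81d3668.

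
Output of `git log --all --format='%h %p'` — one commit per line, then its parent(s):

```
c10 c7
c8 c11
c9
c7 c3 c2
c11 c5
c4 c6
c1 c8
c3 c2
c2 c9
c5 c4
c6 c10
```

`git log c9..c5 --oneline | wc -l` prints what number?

Reachable from c5: {c10, c2, c3, c4, c5, c6, c7, c9}.
Reachable from c9: {c9}.
In c5's history but not c9's: {c10, c2, c3, c4, c5, c6, c7} — 7 commits.

7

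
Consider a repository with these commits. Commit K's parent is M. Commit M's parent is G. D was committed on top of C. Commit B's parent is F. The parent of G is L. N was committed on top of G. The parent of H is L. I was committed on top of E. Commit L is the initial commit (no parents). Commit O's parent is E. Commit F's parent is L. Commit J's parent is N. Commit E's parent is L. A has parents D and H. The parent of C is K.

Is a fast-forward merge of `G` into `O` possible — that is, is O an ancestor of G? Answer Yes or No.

No

A fast-forward from O to G is possible iff O is an ancestor of G.
Ancestors of G: {G, L}.
O is not among them, so fast-forward is not possible.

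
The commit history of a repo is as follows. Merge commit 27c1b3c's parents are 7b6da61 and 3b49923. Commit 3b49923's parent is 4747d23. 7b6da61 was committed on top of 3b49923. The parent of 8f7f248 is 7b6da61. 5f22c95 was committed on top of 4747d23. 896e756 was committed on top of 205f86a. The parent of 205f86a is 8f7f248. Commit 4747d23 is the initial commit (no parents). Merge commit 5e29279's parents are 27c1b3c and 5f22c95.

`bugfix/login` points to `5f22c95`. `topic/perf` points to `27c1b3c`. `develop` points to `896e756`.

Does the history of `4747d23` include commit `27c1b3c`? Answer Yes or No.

Ancestors of 4747d23: {4747d23}.
27c1b3c is not in that set, so it is not an ancestor of 4747d23.

No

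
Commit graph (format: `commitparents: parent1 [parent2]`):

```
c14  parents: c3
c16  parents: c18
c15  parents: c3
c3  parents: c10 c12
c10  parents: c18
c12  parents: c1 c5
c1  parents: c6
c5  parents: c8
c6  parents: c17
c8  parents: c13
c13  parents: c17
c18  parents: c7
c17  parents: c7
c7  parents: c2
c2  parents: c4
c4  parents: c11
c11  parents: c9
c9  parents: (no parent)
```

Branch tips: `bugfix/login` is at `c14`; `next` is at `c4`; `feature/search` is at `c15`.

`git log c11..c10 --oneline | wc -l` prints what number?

5

Reachable from c10: {c10, c11, c18, c2, c4, c7, c9}.
Reachable from c11: {c11, c9}.
In c10's history but not c11's: {c10, c18, c2, c4, c7} — 5 commits.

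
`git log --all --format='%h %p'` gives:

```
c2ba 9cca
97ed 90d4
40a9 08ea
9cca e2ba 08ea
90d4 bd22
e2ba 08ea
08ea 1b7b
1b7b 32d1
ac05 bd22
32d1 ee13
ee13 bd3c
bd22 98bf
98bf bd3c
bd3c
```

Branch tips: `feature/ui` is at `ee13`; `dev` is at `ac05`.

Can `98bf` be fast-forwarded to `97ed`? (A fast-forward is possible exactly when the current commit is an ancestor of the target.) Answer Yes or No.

A fast-forward from 98bf to 97ed is possible iff 98bf is an ancestor of 97ed.
Ancestors of 97ed: {90d4, 97ed, 98bf, bd22, bd3c}.
98bf is among them, so fast-forward is possible.

Yes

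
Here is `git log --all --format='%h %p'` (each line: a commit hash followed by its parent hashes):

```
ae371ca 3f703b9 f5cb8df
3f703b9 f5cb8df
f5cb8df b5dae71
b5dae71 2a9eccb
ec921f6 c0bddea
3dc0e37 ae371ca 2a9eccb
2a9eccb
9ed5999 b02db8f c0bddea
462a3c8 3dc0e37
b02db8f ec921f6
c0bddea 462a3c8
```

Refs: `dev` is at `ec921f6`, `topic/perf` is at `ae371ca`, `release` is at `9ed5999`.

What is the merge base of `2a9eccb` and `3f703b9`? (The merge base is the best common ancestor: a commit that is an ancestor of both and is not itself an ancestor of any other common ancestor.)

2a9eccb

Ancestors of 2a9eccb: {2a9eccb}.
Ancestors of 3f703b9: {2a9eccb, 3f703b9, b5dae71, f5cb8df}.
Common ancestors: {2a9eccb}.
The only common ancestor is 2a9eccb, so it is the merge base.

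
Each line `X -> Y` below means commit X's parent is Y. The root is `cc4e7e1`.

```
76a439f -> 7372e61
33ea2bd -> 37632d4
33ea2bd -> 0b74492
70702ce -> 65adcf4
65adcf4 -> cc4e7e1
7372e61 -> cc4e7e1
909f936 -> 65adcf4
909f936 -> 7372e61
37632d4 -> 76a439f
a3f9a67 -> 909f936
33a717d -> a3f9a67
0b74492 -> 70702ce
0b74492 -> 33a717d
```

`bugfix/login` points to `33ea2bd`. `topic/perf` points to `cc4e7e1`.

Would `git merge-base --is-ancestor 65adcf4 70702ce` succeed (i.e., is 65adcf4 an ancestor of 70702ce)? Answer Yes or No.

Yes

Ancestors of 70702ce (commits reachable by following parents): {65adcf4, 70702ce, cc4e7e1}.
65adcf4 is in that set, so it is an ancestor of 70702ce.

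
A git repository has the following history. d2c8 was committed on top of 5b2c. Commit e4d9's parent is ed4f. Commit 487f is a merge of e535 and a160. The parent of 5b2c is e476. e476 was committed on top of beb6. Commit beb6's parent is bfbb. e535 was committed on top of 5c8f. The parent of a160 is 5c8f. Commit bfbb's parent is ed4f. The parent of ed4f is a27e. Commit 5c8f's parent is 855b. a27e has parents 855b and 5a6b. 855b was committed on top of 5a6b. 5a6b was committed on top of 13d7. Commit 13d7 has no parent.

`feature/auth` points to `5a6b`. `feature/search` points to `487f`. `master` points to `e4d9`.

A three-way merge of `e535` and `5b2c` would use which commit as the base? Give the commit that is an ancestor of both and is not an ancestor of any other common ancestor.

Ancestors of e535: {13d7, 5a6b, 5c8f, 855b, e535}.
Ancestors of 5b2c: {13d7, 5a6b, 5b2c, 855b, a27e, beb6, bfbb, e476, ed4f}.
Common ancestors: {13d7, 5a6b, 855b}.
Among these, 855b is not an ancestor of any other common ancestor — it is the merge base.

855b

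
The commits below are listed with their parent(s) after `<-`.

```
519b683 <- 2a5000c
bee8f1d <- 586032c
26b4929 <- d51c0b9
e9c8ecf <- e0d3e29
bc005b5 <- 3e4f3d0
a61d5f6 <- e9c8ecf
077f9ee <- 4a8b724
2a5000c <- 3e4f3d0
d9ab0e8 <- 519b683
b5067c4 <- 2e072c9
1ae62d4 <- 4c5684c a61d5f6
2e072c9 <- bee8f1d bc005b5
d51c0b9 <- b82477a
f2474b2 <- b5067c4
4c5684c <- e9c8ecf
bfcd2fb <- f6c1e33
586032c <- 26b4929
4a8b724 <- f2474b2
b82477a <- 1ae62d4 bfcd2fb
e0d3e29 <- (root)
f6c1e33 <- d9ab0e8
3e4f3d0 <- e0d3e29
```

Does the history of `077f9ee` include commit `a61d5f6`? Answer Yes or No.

Ancestors of 077f9ee (commits reachable by following parents): {077f9ee, 1ae62d4, 26b4929, 2a5000c, 2e072c9, 3e4f3d0, 4a8b724, 4c5684c, 519b683, 586032c, a61d5f6, b5067c4, b82477a, bc005b5, bee8f1d, bfcd2fb, d51c0b9, d9ab0e8, e0d3e29, e9c8ecf, f2474b2, f6c1e33}.
a61d5f6 is in that set, so it is an ancestor of 077f9ee.

Yes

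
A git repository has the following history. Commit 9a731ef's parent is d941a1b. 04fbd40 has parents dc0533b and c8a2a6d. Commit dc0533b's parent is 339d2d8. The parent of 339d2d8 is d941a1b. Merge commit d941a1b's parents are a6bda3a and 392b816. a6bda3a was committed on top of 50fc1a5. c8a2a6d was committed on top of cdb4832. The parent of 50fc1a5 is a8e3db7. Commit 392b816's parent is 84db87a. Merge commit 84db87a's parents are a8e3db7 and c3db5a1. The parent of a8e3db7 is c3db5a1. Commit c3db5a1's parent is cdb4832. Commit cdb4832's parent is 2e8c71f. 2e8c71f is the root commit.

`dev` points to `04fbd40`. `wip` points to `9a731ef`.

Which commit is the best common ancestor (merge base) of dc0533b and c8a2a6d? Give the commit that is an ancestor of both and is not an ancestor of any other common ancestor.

Ancestors of dc0533b: {2e8c71f, 339d2d8, 392b816, 50fc1a5, 84db87a, a6bda3a, a8e3db7, c3db5a1, cdb4832, d941a1b, dc0533b}.
Ancestors of c8a2a6d: {2e8c71f, c8a2a6d, cdb4832}.
Common ancestors: {2e8c71f, cdb4832}.
Among these, cdb4832 is not an ancestor of any other common ancestor — it is the merge base.

cdb4832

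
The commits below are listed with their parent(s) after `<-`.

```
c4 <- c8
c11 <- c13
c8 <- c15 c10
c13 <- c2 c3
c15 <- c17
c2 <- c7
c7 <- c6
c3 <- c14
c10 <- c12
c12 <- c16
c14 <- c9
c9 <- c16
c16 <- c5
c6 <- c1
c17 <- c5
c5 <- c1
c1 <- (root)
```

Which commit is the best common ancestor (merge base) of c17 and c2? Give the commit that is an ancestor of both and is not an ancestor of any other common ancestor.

Ancestors of c17: {c1, c17, c5}.
Ancestors of c2: {c1, c2, c6, c7}.
Common ancestors: {c1}.
The only common ancestor is c1, so it is the merge base.

c1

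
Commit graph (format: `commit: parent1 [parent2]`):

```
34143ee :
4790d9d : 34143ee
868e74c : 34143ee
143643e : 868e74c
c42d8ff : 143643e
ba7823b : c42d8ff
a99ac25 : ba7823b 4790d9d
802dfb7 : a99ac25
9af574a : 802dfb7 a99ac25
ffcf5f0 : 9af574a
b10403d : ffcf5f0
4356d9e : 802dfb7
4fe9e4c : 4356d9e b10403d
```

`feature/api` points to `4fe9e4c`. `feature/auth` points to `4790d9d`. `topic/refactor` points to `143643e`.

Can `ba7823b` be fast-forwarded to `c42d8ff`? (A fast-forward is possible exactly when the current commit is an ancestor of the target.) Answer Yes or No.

No

A fast-forward from ba7823b to c42d8ff is possible iff ba7823b is an ancestor of c42d8ff.
Ancestors of c42d8ff: {143643e, 34143ee, 868e74c, c42d8ff}.
ba7823b is not among them, so fast-forward is not possible.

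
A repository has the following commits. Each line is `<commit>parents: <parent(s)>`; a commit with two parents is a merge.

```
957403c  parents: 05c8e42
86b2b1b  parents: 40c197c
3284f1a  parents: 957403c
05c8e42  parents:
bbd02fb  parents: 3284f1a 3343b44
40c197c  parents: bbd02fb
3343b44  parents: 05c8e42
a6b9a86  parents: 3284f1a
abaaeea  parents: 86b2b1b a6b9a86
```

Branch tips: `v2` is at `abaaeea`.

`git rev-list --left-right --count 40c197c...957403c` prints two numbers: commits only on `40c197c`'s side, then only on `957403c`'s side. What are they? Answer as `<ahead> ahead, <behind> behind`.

Reachable from 40c197c: {05c8e42, 3284f1a, 3343b44, 40c197c, 957403c, bbd02fb}.
Reachable from 957403c: {05c8e42, 957403c}.
Only in 40c197c's history (ahead): {3284f1a, 3343b44, 40c197c, bbd02fb} — 4.
Only in 957403c's history (behind): {} — 0.

4 ahead, 0 behind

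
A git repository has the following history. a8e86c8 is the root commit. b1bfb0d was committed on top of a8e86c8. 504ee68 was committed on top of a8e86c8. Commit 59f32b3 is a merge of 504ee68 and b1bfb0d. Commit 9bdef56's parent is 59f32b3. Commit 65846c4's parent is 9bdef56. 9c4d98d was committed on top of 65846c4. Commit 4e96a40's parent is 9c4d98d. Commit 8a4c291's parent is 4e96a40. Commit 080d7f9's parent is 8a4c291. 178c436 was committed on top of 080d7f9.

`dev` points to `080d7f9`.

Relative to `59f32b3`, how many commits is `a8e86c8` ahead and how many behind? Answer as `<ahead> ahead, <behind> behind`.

0 ahead, 3 behind

Reachable from a8e86c8: {a8e86c8}.
Reachable from 59f32b3: {504ee68, 59f32b3, a8e86c8, b1bfb0d}.
Only in a8e86c8's history (ahead): {} — 0.
Only in 59f32b3's history (behind): {504ee68, 59f32b3, b1bfb0d} — 3.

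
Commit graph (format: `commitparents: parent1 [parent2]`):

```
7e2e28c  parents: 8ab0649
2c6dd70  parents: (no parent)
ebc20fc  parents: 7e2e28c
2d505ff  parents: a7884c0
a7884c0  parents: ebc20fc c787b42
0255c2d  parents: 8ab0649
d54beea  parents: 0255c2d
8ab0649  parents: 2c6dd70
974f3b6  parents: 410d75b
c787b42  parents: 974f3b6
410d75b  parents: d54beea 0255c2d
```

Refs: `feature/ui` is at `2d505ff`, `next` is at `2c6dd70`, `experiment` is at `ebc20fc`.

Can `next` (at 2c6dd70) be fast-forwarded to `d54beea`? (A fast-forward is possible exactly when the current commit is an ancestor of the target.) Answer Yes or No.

A fast-forward from 2c6dd70 to d54beea is possible iff 2c6dd70 is an ancestor of d54beea.
Ancestors of d54beea: {0255c2d, 2c6dd70, 8ab0649, d54beea}.
2c6dd70 is among them, so fast-forward is possible.

Yes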